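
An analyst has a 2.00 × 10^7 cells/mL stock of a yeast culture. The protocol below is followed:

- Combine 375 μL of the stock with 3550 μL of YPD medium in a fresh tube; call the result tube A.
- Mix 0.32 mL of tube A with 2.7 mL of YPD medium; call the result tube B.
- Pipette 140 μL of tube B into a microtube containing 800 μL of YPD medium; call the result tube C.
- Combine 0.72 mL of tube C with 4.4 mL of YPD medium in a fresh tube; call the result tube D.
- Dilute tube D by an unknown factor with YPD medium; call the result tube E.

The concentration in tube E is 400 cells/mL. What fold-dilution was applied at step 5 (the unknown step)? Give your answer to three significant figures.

10.6-fold

Step 1: 375 μL + 3550 μL = 3925 μL total → factor 3925/375 = 10.467
Step 2: 0.32 mL + 2.7 mL = 3.02 mL total → factor 3.02/0.32 = 9.4375
Step 3: 140 μL + 800 μL = 940 μL total → factor 940/140 = 6.7143
Step 4: 0.72 mL + 4.4 mL = 5.12 mL total → factor 5.12/0.72 = 7.1111
Step 5: unknown factor x
Product of known-step factors = 4716.3
Overall factor = 2.00 × 10^7 cells/mL / (400 cells/mL) = 50000
x = 50000 / 4716.3 = 10.6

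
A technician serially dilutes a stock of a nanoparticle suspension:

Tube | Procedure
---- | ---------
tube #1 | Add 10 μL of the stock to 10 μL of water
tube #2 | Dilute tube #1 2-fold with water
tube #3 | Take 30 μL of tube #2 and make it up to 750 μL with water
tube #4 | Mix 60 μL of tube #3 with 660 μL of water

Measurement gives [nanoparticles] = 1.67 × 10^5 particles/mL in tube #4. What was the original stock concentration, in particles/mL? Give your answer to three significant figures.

Step 1: 10 μL + 10 μL = 20 μL total → factor 20/10 = 2
Step 2: 2-fold → factor 2
Step 3: 30 μL brought to 750 μL → factor 750/30 = 25
Step 4: 60 μL + 660 μL = 720 μL total → factor 720/60 = 12
Overall dilution factor = 2 × 2 × 25 × 12 = 1200
Stock = 1.67 × 10^5 particles/mL × 1200 = 2.00 × 10^8 particles/mL

2.00 × 10^8 particles/mL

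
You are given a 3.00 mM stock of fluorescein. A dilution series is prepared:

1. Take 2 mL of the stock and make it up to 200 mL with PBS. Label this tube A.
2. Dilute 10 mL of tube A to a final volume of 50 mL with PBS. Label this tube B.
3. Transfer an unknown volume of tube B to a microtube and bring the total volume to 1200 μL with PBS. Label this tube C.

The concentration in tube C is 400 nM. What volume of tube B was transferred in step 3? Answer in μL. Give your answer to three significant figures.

Step 1: 2 mL brought to 200 mL → factor 200/2 = 100
Step 2: 10 mL brought to 50 mL → factor 50/10 = 5
Step 3: v brought to 1200 μL → factor = 1200 μL/v
Product of known-step factors = 500
Overall factor = 3.00 mM / (400 nM) = 7500
Step-3 factor = 7500 / 500 = 15
v = 1200 μL / 15 = 80.0 μL

80.0 μL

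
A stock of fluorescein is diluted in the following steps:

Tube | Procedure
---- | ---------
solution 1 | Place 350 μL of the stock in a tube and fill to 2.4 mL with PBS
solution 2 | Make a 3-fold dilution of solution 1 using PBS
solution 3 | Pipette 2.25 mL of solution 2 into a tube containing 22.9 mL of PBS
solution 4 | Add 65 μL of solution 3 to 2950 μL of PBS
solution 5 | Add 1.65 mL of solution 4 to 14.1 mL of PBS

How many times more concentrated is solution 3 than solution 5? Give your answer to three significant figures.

Step 1: 350 μL brought to 2.4 mL → factor 2400/350 = 6.8571
Step 2: 3-fold → factor 3
Step 3: 2.25 mL + 22.9 mL = 25.15 mL total → factor 25.15/2.25 = 11.178
Step 4: 65 μL + 2950 μL = 3015 μL total → factor 3015/65 = 46.385
Step 5: 1.65 mL + 14.1 mL = 15.75 mL total → factor 15.75/1.65 = 9.5455
Dilution factor to solution 3 = 229.94; to solution 5 = 1.0181 × 10^5
[solution 3]/[solution 5] = (factor to solution 5)/(factor to solution 3) = 1.0181 × 10^5/229.94 = 443

443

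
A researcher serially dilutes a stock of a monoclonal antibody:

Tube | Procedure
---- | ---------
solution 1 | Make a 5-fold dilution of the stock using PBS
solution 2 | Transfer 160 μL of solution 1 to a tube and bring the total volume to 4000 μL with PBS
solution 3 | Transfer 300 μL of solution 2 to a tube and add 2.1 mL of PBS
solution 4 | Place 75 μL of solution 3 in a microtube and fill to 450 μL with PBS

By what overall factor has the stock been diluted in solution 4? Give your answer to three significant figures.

Step 1: 5-fold → factor 5
Step 2: 160 μL brought to 4000 μL → factor 4000/160 = 25
Step 3: 300 μL + 2.1 mL = 2400 μL total → factor 2400/300 = 8
Step 4: 75 μL brought to 450 μL → factor 450/75 = 6
Overall dilution factor = 5 × 25 × 8 × 6 = 6000

6.00 × 10^3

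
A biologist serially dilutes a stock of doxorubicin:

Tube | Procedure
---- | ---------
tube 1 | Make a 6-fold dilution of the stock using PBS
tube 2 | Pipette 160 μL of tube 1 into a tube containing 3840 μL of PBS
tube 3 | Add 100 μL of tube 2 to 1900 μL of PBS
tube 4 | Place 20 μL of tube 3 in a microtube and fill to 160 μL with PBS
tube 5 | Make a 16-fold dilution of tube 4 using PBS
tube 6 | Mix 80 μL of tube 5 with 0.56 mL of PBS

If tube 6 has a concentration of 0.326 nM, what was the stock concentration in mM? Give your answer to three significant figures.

1.00 mM

Step 1: 6-fold → factor 6
Step 2: 160 μL + 3840 μL = 4000 μL total → factor 4000/160 = 25
Step 3: 100 μL + 1900 μL = 2000 μL total → factor 2000/100 = 20
Step 4: 20 μL brought to 160 μL → factor 160/20 = 8
Step 5: 16-fold → factor 16
Step 6: 80 μL + 0.56 mL = 640 μL total → factor 640/80 = 8
Overall dilution factor = 6 × 25 × 20 × 8 × 16 × 8 = 3.072 × 10^6
Stock = 0.326 nM × 3.072 × 10^6 = 1.001 × 10^6 nM = 1.00 mM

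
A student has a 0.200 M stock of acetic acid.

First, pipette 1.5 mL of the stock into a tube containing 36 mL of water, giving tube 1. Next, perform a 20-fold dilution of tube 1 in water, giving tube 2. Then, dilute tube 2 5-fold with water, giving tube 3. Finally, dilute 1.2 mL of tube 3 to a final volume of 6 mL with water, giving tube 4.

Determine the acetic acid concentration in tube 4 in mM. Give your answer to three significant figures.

0.0160 mM

Step 1: 1.5 mL + 36 mL = 37.5 mL total → factor 37.5/1.5 = 25
Step 2: 20-fold → factor 20
Step 3: 5-fold → factor 5
Step 4: 1.2 mL brought to 6 mL → factor 6/1.2 = 5
Overall dilution factor = 25 × 20 × 5 × 5 = 12500
Final = 0.200 M / 12500 = 1.600 × 10^-5 M = 0.0160 mM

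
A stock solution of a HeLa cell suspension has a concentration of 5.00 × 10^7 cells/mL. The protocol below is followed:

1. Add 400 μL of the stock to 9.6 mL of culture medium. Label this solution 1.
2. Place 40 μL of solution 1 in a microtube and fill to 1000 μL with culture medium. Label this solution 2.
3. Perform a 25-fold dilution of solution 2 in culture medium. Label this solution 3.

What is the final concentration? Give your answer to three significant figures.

Step 1: 400 μL + 9.6 mL = 10000 μL total → factor 10000/400 = 25
Step 2: 40 μL brought to 1000 μL → factor 1000/40 = 25
Step 3: 25-fold → factor 25
Overall dilution factor = 25 × 25 × 25 = 15625
Final = 5.00 × 10^7 cells/mL / 15625 = 3.20 × 10^3 cells/mL

3.20 × 10^3 cells/mL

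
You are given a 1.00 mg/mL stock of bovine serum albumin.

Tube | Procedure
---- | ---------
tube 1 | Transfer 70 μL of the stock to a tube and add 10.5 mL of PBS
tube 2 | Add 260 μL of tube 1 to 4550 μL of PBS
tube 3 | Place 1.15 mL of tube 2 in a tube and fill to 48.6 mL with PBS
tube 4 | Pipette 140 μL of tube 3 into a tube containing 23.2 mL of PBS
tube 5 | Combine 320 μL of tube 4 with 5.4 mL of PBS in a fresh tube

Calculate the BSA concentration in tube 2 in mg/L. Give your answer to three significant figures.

Step 1: 70 μL + 10.5 mL = 10570 μL total → factor 10570/70 = 151
Step 2: 260 μL + 4550 μL = 4810 μL total → factor 4810/260 = 18.5
Dilution factor through tube 2 = 151 × 18.5 = 2793.5
[tube 2] = 1.00 mg/mL / 2793.5 = 0.0003580 mg/mL = 0.358 mg/L

0.358 mg/L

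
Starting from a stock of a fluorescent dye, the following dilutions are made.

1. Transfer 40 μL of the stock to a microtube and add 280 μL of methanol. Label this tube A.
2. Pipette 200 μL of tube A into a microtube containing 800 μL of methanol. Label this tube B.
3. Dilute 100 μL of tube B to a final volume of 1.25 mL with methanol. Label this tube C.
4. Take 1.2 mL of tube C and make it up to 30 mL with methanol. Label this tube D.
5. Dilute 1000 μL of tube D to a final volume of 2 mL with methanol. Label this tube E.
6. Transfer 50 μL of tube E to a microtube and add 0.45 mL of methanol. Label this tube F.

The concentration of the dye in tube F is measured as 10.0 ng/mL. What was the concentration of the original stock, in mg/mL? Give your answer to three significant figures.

2.50 mg/mL

Step 1: 40 μL + 280 μL = 320 μL total → factor 320/40 = 8
Step 2: 200 μL + 800 μL = 1000 μL total → factor 1000/200 = 5
Step 3: 100 μL brought to 1.25 mL → factor 1250/100 = 12.5
Step 4: 1.2 mL brought to 30 mL → factor 30/1.2 = 25
Step 5: 1000 μL brought to 2 mL → factor 2000/1000 = 2
Step 6: 50 μL + 0.45 mL = 500 μL total → factor 500/50 = 10
Overall dilution factor = 8 × 5 × 12.5 × 25 × 2 × 10 = 2.5 × 10^5
Stock = 10.0 ng/mL × 2.5 × 10^5 = 2.500 × 10^6 ng/mL = 2.50 mg/mL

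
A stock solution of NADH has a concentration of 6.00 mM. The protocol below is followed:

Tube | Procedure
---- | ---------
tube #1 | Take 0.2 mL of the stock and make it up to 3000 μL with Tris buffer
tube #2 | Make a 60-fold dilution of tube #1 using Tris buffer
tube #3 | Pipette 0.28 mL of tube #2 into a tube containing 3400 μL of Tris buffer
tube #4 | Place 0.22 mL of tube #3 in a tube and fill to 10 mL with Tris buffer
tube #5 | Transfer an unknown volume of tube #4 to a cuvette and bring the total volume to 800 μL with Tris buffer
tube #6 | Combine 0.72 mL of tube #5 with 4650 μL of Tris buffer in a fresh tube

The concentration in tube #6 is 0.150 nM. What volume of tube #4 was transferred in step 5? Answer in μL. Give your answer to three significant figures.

80.2 μL

Step 1: 0.2 mL brought to 3000 μL → factor 3/0.2 = 15
Step 2: 60-fold → factor 60
Step 3: 0.28 mL + 3400 μL = 3.68 mL total → factor 3.68/0.28 = 13.143
Step 4: 0.22 mL brought to 10 mL → factor 10/0.22 = 45.455
Step 5: v brought to 800 μL → factor = 800 μL/v
Step 6: 0.72 mL + 4650 μL = 5.37 mL total → factor 5.37/0.72 = 7.4583
Product of known-step factors = 4.0101 × 10^6
Overall factor = 6.00 mM / (0.150 nM) = 4 × 10^7
Step-5 factor = 4 × 10^7 / 4.0101 × 10^6 = 9.9749
v = 800 μL / 9.9749 = 80.2 μL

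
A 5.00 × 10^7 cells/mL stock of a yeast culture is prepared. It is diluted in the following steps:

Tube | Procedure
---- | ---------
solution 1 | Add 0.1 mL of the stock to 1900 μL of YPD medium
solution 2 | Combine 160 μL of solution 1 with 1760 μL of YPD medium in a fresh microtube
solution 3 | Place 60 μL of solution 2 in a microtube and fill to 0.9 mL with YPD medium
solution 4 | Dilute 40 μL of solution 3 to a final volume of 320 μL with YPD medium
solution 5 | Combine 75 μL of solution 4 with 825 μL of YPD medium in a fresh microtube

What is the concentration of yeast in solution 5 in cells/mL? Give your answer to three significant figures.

145 cells/mL

Step 1: 0.1 mL + 1900 μL = 2 mL total → factor 2/0.1 = 20
Step 2: 160 μL + 1760 μL = 1920 μL total → factor 1920/160 = 12
Step 3: 60 μL brought to 0.9 mL → factor 900/60 = 15
Step 4: 40 μL brought to 320 μL → factor 320/40 = 8
Step 5: 75 μL + 825 μL = 900 μL total → factor 900/75 = 12
Overall dilution factor = 20 × 12 × 15 × 8 × 12 = 3.456 × 10^5
Final = 5.00 × 10^7 cells/mL / 3.456 × 10^5 = 145 cells/mL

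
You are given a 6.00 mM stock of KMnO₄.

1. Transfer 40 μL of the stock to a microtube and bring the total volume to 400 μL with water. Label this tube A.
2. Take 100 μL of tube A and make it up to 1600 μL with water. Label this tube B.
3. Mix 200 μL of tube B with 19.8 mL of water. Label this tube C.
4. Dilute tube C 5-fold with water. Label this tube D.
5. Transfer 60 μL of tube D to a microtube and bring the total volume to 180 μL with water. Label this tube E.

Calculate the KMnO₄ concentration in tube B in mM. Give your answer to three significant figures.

0.0375 mM

Step 1: 40 μL brought to 400 μL → factor 400/40 = 10
Step 2: 100 μL brought to 1600 μL → factor 1600/100 = 16
Dilution factor through tube B = 10 × 16 = 160
[tube B] = 6.00 mM / 160 = 0.0375 mM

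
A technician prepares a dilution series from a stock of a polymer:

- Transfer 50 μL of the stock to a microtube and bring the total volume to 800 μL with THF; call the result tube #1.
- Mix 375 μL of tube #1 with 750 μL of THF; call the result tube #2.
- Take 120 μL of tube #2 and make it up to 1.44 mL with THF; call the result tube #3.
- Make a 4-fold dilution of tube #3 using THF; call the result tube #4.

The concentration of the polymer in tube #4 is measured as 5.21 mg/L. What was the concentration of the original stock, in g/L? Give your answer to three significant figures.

12.0 g/L

Step 1: 50 μL brought to 800 μL → factor 800/50 = 16
Step 2: 375 μL + 750 μL = 1125 μL total → factor 1125/375 = 3
Step 3: 120 μL brought to 1.44 mL → factor 1440/120 = 12
Step 4: 4-fold → factor 4
Overall dilution factor = 16 × 3 × 12 × 4 = 2304
Stock = 5.21 mg/L × 2304 = 1.200 × 10^4 mg/L = 12.0 g/L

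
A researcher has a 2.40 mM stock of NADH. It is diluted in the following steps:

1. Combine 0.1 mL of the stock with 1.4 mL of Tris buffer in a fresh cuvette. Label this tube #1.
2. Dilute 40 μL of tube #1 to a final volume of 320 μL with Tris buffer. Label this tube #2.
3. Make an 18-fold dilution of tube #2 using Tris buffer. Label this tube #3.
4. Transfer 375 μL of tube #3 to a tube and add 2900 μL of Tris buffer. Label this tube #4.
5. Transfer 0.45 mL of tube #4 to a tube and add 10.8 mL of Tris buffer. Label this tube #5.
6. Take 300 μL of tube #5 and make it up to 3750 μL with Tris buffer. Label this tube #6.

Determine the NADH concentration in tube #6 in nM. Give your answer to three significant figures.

0.407 nM

Step 1: 0.1 mL + 1.4 mL = 1.5 mL total → factor 1.5/0.1 = 15
Step 2: 40 μL brought to 320 μL → factor 320/40 = 8
Step 3: 18-fold → factor 18
Step 4: 375 μL + 2900 μL = 3275 μL total → factor 3275/375 = 8.7333
Step 5: 0.45 mL + 10.8 mL = 11.25 mL total → factor 11.25/0.45 = 25
Step 6: 300 μL brought to 3750 μL → factor 3750/300 = 12.5
Overall dilution factor = 15 × 8 × 18 × 8.7333 × 25 × 12.5 = 5.895 × 10^6
Final = 2.40 mM / 5.895 × 10^6 = 4.071 × 10^-7 mM = 0.407 nM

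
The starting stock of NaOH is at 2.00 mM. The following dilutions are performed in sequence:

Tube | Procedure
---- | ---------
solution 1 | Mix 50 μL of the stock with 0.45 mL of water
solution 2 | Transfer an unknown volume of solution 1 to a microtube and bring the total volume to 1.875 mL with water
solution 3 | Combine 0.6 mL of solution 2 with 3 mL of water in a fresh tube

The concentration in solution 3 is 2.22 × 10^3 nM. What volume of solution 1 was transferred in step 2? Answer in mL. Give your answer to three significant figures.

Step 1: 50 μL + 0.45 mL = 500 μL total → factor 500/50 = 10
Step 2: v brought to 1.875 mL → factor = 1.875 mL/v
Step 3: 0.6 mL + 3 mL = 3.6 mL total → factor 3.6/0.6 = 6
Product of known-step factors = 60
Overall factor = 2.00 mM / (2.22 × 10^3 nM) = 900.9
Step-2 factor = 900.9 / 60 = 15.015
v = 1.875 mL / 15.015 = 0.125 mL

0.125 mL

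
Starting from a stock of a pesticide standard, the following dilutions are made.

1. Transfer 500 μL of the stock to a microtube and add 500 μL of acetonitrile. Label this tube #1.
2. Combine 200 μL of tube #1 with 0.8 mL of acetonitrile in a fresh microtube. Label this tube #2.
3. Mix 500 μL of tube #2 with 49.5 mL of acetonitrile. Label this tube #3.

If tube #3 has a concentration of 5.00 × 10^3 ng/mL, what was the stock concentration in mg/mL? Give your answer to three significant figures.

Step 1: 500 μL + 500 μL = 1000 μL total → factor 1000/500 = 2
Step 2: 200 μL + 0.8 mL = 1000 μL total → factor 1000/200 = 5
Step 3: 500 μL + 49.5 mL = 50000 μL total → factor 50000/500 = 100
Overall dilution factor = 2 × 5 × 100 = 1000
Stock = 5.00 × 10^3 ng/mL × 1000 = 5.000 × 10^6 ng/mL = 5.00 mg/mL

5.00 mg/mL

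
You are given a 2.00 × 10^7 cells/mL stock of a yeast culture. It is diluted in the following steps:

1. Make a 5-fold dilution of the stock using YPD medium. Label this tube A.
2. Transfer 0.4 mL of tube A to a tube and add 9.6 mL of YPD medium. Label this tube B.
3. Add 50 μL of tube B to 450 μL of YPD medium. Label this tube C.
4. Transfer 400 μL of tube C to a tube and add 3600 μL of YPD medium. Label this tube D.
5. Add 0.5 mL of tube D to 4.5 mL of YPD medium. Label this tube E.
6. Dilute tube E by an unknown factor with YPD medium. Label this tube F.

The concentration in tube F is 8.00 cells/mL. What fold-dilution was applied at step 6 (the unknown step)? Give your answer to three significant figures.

20.0-fold

Step 1: 5-fold → factor 5
Step 2: 0.4 mL + 9.6 mL = 10 mL total → factor 10/0.4 = 25
Step 3: 50 μL + 450 μL = 500 μL total → factor 500/50 = 10
Step 4: 400 μL + 3600 μL = 4000 μL total → factor 4000/400 = 10
Step 5: 0.5 mL + 4.5 mL = 5 mL total → factor 5/0.5 = 10
Step 6: unknown factor x
Product of known-step factors = 1.25 × 10^5
Overall factor = 2.00 × 10^7 cells/mL / (8.00 cells/mL) = 2.5 × 10^6
x = 2.5 × 10^6 / 1.25 × 10^5 = 20.0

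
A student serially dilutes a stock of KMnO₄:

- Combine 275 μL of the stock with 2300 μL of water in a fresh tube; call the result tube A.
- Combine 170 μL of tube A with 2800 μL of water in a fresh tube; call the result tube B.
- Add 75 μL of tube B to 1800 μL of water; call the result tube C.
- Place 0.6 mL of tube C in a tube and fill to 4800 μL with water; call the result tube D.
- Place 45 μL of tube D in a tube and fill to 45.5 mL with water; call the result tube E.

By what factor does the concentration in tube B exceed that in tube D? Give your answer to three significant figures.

200

Step 1: 275 μL + 2300 μL = 2575 μL total → factor 2575/275 = 9.3636
Step 2: 170 μL + 2800 μL = 2970 μL total → factor 2970/170 = 17.471
Step 3: 75 μL + 1800 μL = 1875 μL total → factor 1875/75 = 25
Step 4: 0.6 mL brought to 4800 μL → factor 4.8/0.6 = 8
Dilution factor to tube B = 163.59; to tube D = 32718
[tube B]/[tube D] = (factor to tube D)/(factor to tube B) = 32718/163.59 = 200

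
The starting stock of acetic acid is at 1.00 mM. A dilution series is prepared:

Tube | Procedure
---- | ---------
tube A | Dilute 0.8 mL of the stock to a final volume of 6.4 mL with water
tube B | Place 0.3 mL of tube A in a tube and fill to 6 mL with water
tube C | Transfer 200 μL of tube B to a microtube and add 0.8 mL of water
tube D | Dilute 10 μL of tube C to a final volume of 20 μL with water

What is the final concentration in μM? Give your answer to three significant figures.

Step 1: 0.8 mL brought to 6.4 mL → factor 6.4/0.8 = 8
Step 2: 0.3 mL brought to 6 mL → factor 6/0.3 = 20
Step 3: 200 μL + 0.8 mL = 1000 μL total → factor 1000/200 = 5
Step 4: 10 μL brought to 20 μL → factor 20/10 = 2
Overall dilution factor = 8 × 20 × 5 × 2 = 1600
Final = 1.00 mM / 1600 = 0.0006250 mM = 0.625 μM

0.625 μM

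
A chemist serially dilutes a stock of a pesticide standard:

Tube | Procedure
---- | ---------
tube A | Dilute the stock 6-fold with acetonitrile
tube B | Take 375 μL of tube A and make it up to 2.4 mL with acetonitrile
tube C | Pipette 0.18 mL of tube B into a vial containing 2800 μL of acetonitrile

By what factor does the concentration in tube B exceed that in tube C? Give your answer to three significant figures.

Step 1: 6-fold → factor 6
Step 2: 375 μL brought to 2.4 mL → factor 2400/375 = 6.4
Step 3: 0.18 mL + 2800 μL = 2.98 mL total → factor 2.98/0.18 = 16.556
Dilution factor to tube B = 38.4; to tube C = 635.73
[tube B]/[tube C] = (factor to tube C)/(factor to tube B) = 635.73/38.4 = 16.6

16.6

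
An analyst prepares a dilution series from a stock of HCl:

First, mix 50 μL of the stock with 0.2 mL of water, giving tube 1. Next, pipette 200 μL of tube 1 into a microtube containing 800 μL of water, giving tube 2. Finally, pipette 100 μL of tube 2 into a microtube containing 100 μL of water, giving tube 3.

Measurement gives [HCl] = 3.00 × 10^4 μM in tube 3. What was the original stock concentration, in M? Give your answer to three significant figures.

Step 1: 50 μL + 0.2 mL = 250 μL total → factor 250/50 = 5
Step 2: 200 μL + 800 μL = 1000 μL total → factor 1000/200 = 5
Step 3: 100 μL + 100 μL = 200 μL total → factor 200/100 = 2
Overall dilution factor = 5 × 5 × 2 = 50
Stock = 3.00 × 10^4 μM × 50 = 1.500 × 10^6 μM = 1.50 M

1.50 M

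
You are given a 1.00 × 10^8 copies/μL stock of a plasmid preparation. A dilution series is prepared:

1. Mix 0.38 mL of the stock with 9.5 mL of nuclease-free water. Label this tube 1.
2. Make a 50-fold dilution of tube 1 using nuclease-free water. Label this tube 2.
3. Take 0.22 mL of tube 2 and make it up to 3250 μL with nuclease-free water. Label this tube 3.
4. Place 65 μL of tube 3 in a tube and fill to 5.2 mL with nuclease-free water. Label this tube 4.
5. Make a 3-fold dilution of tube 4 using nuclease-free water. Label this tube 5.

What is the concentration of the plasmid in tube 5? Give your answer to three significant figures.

21.7 copies/μL

Step 1: 0.38 mL + 9.5 mL = 9.88 mL total → factor 9.88/0.38 = 26
Step 2: 50-fold → factor 50
Step 3: 0.22 mL brought to 3250 μL → factor 3.25/0.22 = 14.773
Step 4: 65 μL brought to 5.2 mL → factor 5200/65 = 80
Step 5: 3-fold → factor 3
Overall dilution factor = 26 × 50 × 14.773 × 80 × 3 = 4.6091 × 10^6
Final = 1.00 × 10^8 copies/μL / 4.6091 × 10^6 = 21.7 copies/μL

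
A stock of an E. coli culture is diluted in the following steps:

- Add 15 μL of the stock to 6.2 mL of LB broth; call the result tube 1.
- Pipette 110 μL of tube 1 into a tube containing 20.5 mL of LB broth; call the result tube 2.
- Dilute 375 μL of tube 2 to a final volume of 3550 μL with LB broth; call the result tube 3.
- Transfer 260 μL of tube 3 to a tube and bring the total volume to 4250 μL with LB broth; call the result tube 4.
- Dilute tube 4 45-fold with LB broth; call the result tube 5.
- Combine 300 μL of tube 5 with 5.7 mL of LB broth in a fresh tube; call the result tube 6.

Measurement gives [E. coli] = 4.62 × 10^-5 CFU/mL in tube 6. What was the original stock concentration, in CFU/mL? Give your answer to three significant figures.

Step 1: 15 μL + 6.2 mL = 6215 μL total → factor 6215/15 = 414.33
Step 2: 110 μL + 20.5 mL = 20610 μL total → factor 20610/110 = 187.36
Step 3: 375 μL brought to 3550 μL → factor 3550/375 = 9.4667
Step 4: 260 μL brought to 4250 μL → factor 4250/260 = 16.346
Step 5: 45-fold → factor 45
Step 6: 300 μL + 5.7 mL = 6000 μL total → factor 6000/300 = 20
Overall dilution factor = 414.33 × 187.36 × 9.4667 × 16.346 × 45 × 20 = 1.0812 × 10^10
Stock = 4.62 × 10^-5 CFU/mL × 1.0812 × 10^10 = 4.99 × 10^5 CFU/mL

4.99 × 10^5 CFU/mL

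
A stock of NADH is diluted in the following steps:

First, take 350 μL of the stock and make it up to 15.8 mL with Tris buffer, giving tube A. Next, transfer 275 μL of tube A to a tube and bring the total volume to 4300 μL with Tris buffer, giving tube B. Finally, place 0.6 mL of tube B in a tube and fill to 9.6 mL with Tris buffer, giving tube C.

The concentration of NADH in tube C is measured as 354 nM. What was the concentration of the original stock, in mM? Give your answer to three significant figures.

4.00 mM

Step 1: 350 μL brought to 15.8 mL → factor 15800/350 = 45.143
Step 2: 275 μL brought to 4300 μL → factor 4300/275 = 15.636
Step 3: 0.6 mL brought to 9.6 mL → factor 9.6/0.6 = 16
Overall dilution factor = 45.143 × 15.636 × 16 = 11294
Stock = 354 nM × 11294 = 3.998 × 10^6 nM = 4.00 mM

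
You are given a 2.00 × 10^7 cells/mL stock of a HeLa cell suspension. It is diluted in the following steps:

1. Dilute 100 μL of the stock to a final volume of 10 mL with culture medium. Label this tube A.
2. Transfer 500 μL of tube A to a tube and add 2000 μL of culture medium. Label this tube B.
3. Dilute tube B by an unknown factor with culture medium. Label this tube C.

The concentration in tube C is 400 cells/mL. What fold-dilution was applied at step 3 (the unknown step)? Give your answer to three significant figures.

100-fold

Step 1: 100 μL brought to 10 mL → factor 10000/100 = 100
Step 2: 500 μL + 2000 μL = 2500 μL total → factor 2500/500 = 5
Step 3: unknown factor x
Product of known-step factors = 500
Overall factor = 2.00 × 10^7 cells/mL / (400 cells/mL) = 50000
x = 50000 / 500 = 100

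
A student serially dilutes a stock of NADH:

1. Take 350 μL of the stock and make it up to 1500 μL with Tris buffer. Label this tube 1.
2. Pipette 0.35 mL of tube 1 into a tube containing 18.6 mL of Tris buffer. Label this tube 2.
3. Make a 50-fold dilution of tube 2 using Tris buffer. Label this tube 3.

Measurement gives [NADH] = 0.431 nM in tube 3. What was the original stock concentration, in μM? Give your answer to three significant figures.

5.00 μM

Step 1: 350 μL brought to 1500 μL → factor 1500/350 = 4.2857
Step 2: 0.35 mL + 18.6 mL = 18.95 mL total → factor 18.95/0.35 = 54.143
Step 3: 50-fold → factor 50
Overall dilution factor = 4.2857 × 54.143 × 50 = 11602
Stock = 0.431 nM × 11602 = 5000 nM = 5.00 μM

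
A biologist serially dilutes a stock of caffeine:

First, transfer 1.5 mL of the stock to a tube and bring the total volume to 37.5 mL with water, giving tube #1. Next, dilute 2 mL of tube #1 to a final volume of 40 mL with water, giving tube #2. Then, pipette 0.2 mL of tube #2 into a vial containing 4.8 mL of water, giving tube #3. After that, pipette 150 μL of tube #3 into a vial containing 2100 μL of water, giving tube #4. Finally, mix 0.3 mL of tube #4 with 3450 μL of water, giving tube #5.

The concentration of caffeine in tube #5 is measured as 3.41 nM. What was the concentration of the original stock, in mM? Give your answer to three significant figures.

7.99 mM

Step 1: 1.5 mL brought to 37.5 mL → factor 37.5/1.5 = 25
Step 2: 2 mL brought to 40 mL → factor 40/2 = 20
Step 3: 0.2 mL + 4.8 mL = 5 mL total → factor 5/0.2 = 25
Step 4: 150 μL + 2100 μL = 2250 μL total → factor 2250/150 = 15
Step 5: 0.3 mL + 3450 μL = 3.75 mL total → factor 3.75/0.3 = 12.5
Overall dilution factor = 25 × 20 × 25 × 15 × 12.5 = 2.3438 × 10^6
Stock = 3.41 nM × 2.3438 × 10^6 = 7.992 × 10^6 nM = 7.99 mM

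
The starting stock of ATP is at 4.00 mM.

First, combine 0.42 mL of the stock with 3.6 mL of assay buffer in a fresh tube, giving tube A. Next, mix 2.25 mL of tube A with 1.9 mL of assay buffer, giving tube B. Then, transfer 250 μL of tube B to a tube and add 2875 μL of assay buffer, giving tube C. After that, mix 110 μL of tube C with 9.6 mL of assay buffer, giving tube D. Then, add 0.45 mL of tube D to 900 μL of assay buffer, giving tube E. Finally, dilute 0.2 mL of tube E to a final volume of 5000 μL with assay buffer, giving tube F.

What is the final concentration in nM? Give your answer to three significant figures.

Step 1: 0.42 mL + 3.6 mL = 4.02 mL total → factor 4.02/0.42 = 9.5714
Step 2: 2.25 mL + 1.9 mL = 4.15 mL total → factor 4.15/2.25 = 1.8444
Step 3: 250 μL + 2875 μL = 3125 μL total → factor 3125/250 = 12.5
Step 4: 110 μL + 9.6 mL = 9710 μL total → factor 9710/110 = 88.273
Step 5: 0.45 mL + 900 μL = 1.35 mL total → factor 1.35/0.45 = 3
Step 6: 0.2 mL brought to 5000 μL → factor 5/0.2 = 25
Overall dilution factor = 9.5714 × 1.8444 × 12.5 × 88.273 × 3 × 25 = 1.461 × 10^6
Final = 4.00 mM / 1.461 × 10^6 = 2.738 × 10^-6 mM = 2.74 nM

2.74 nM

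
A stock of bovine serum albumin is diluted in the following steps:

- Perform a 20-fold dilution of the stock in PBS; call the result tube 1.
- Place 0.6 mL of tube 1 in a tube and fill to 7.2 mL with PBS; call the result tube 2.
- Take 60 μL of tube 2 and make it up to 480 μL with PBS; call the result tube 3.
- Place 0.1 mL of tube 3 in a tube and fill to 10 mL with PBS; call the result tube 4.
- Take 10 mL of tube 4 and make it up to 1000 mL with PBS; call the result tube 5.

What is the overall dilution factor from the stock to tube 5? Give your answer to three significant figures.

Step 1: 20-fold → factor 20
Step 2: 0.6 mL brought to 7.2 mL → factor 7.2/0.6 = 12
Step 3: 60 μL brought to 480 μL → factor 480/60 = 8
Step 4: 0.1 mL brought to 10 mL → factor 10/0.1 = 100
Step 5: 10 mL brought to 1000 mL → factor 1000/10 = 100
Overall dilution factor = 20 × 12 × 8 × 100 × 100 = 1.92 × 10^7

1.92 × 10^7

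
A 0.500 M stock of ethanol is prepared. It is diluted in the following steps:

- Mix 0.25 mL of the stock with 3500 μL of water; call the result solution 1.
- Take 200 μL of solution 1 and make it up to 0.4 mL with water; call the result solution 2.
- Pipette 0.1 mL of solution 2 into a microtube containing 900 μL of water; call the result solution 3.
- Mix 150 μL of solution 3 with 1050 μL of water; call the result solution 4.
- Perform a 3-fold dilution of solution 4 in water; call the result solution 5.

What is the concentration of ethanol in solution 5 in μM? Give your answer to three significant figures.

69.4 μM

Step 1: 0.25 mL + 3500 μL = 3.75 mL total → factor 3.75/0.25 = 15
Step 2: 200 μL brought to 0.4 mL → factor 400/200 = 2
Step 3: 0.1 mL + 900 μL = 1 mL total → factor 1/0.1 = 10
Step 4: 150 μL + 1050 μL = 1200 μL total → factor 1200/150 = 8
Step 5: 3-fold → factor 3
Overall dilution factor = 15 × 2 × 10 × 8 × 3 = 7200
Final = 0.500 M / 7200 = 6.944 × 10^-5 M = 69.4 μM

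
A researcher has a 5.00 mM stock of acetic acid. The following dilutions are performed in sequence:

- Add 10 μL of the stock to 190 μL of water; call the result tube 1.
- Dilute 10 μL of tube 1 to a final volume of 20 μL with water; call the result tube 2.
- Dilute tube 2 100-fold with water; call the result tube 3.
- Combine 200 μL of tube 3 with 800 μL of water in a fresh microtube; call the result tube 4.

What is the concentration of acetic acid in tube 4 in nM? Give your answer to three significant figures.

250 nM

Step 1: 10 μL + 190 μL = 200 μL total → factor 200/10 = 20
Step 2: 10 μL brought to 20 μL → factor 20/10 = 2
Step 3: 100-fold → factor 100
Step 4: 200 μL + 800 μL = 1000 μL total → factor 1000/200 = 5
Overall dilution factor = 20 × 2 × 100 × 5 = 20000
Final = 5.00 mM / 20000 = 0.0002500 mM = 250 nM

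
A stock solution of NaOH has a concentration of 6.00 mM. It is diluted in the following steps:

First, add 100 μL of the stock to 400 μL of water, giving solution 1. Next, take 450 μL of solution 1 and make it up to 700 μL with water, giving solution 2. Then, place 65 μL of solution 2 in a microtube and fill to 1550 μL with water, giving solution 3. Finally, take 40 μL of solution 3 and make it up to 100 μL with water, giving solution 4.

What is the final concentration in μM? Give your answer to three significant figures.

Step 1: 100 μL + 400 μL = 500 μL total → factor 500/100 = 5
Step 2: 450 μL brought to 700 μL → factor 700/450 = 1.5556
Step 3: 65 μL brought to 1550 μL → factor 1550/65 = 23.846
Step 4: 40 μL brought to 100 μL → factor 100/40 = 2.5
Overall dilution factor = 5 × 1.5556 × 23.846 × 2.5 = 463.68
Final = 6.00 mM / 463.68 = 0.01294 mM = 12.9 μM

12.9 μM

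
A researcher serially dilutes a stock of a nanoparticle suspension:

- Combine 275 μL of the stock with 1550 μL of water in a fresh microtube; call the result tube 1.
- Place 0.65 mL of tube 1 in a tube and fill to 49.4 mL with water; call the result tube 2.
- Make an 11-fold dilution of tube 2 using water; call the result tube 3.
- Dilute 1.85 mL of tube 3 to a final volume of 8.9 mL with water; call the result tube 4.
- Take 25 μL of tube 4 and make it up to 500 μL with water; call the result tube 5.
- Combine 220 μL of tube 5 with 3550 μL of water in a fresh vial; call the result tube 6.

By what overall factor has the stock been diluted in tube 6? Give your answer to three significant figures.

Step 1: 275 μL + 1550 μL = 1825 μL total → factor 1825/275 = 6.6364
Step 2: 0.65 mL brought to 49.4 mL → factor 49.4/0.65 = 76
Step 3: 11-fold → factor 11
Step 4: 1.85 mL brought to 8.9 mL → factor 8.9/1.85 = 4.8108
Step 5: 25 μL brought to 500 μL → factor 500/25 = 20
Step 6: 220 μL + 3550 μL = 3770 μL total → factor 3770/220 = 17.136
Overall dilution factor = 6.6364 × 76 × 11 × 4.8108 × 20 × 17.136 = 9.1475 × 10^6

9.15 × 10^6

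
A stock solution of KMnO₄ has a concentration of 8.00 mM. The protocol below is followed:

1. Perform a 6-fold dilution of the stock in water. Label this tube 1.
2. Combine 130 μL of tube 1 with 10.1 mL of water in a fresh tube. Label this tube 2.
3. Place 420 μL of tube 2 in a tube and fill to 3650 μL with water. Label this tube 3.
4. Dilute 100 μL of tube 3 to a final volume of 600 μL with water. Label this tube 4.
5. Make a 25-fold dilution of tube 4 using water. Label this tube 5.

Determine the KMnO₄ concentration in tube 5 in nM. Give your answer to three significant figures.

13.0 nM

Step 1: 6-fold → factor 6
Step 2: 130 μL + 10.1 mL = 10230 μL total → factor 10230/130 = 78.692
Step 3: 420 μL brought to 3650 μL → factor 3650/420 = 8.6905
Step 4: 100 μL brought to 600 μL → factor 600/100 = 6
Step 5: 25-fold → factor 25
Overall dilution factor = 6 × 78.692 × 8.6905 × 6 × 25 = 6.1549 × 10^5
Final = 8.00 mM / 6.1549 × 10^5 = 1.300 × 10^-5 mM = 13.0 nM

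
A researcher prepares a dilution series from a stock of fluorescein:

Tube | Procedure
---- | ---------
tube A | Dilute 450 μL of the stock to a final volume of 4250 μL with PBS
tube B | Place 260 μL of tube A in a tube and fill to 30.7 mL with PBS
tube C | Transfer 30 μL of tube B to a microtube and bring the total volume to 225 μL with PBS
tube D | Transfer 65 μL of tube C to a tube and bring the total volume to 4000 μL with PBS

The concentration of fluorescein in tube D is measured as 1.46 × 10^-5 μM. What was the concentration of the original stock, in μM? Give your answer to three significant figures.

7.51 μM

Step 1: 450 μL brought to 4250 μL → factor 4250/450 = 9.4444
Step 2: 260 μL brought to 30.7 mL → factor 30700/260 = 118.08
Step 3: 30 μL brought to 225 μL → factor 225/30 = 7.5
Step 4: 65 μL brought to 4000 μL → factor 4000/65 = 61.538
Overall dilution factor = 9.4444 × 118.08 × 7.5 × 61.538 = 5.1469 × 10^5
Stock = 1.46 × 10^-5 μM × 5.1469 × 10^5 = 7.51 μM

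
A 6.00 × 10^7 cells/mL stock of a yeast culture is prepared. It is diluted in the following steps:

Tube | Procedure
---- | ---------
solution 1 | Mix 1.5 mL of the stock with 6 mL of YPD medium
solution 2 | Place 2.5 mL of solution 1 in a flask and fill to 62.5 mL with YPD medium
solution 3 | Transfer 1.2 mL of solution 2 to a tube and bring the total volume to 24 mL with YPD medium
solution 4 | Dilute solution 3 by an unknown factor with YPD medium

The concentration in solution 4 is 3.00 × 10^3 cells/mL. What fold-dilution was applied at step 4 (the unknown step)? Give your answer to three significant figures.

Step 1: 1.5 mL + 6 mL = 7.5 mL total → factor 7.5/1.5 = 5
Step 2: 2.5 mL brought to 62.5 mL → factor 62.5/2.5 = 25
Step 3: 1.2 mL brought to 24 mL → factor 24/1.2 = 20
Step 4: unknown factor x
Product of known-step factors = 2500
Overall factor = 6.00 × 10^7 cells/mL / (3.00 × 10^3 cells/mL) = 20000
x = 20000 / 2500 = 8.00

8.00-fold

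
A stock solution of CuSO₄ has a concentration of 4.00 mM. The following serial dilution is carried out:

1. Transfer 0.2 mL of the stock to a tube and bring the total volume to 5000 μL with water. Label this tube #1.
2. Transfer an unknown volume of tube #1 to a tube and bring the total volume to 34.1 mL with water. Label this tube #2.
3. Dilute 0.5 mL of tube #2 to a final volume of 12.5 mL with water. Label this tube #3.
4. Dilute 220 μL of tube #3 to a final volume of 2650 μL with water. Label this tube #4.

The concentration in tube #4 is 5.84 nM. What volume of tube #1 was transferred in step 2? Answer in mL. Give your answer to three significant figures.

0.375 mL

Step 1: 0.2 mL brought to 5000 μL → factor 5/0.2 = 25
Step 2: v brought to 34.1 mL → factor = 34.1 mL/v
Step 3: 0.5 mL brought to 12.5 mL → factor 12.5/0.5 = 25
Step 4: 220 μL brought to 2650 μL → factor 2650/220 = 12.045
Product of known-step factors = 7528.4
Overall factor = 4.00 mM / (5.84 nM) = 6.8493 × 10^5
Step-2 factor = 6.8493 × 10^5 / 7528.4 = 90.98
v = 34.1 mL / 90.98 = 0.375 mL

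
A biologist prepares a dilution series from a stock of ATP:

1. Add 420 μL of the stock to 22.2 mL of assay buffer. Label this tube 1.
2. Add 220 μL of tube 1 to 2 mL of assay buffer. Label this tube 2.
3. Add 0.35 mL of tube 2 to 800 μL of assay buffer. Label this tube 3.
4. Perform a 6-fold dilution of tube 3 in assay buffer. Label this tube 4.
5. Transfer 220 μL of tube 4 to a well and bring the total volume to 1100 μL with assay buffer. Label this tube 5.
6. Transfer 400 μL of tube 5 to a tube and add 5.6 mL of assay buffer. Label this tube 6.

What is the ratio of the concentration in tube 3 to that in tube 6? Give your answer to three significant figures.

Step 1: 420 μL + 22.2 mL = 22620 μL total → factor 22620/420 = 53.857
Step 2: 220 μL + 2 mL = 2220 μL total → factor 2220/220 = 10.091
Step 3: 0.35 mL + 800 μL = 1.15 mL total → factor 1.15/0.35 = 3.2857
Step 4: 6-fold → factor 6
Step 5: 220 μL brought to 1100 μL → factor 1100/220 = 5
Step 6: 400 μL + 5.6 mL = 6000 μL total → factor 6000/400 = 15
Dilution factor to tube 3 = 1785.7; to tube 6 = 8.0356 × 10^5
[tube 3]/[tube 6] = (factor to tube 6)/(factor to tube 3) = 8.0356 × 10^5/1785.7 = 450

450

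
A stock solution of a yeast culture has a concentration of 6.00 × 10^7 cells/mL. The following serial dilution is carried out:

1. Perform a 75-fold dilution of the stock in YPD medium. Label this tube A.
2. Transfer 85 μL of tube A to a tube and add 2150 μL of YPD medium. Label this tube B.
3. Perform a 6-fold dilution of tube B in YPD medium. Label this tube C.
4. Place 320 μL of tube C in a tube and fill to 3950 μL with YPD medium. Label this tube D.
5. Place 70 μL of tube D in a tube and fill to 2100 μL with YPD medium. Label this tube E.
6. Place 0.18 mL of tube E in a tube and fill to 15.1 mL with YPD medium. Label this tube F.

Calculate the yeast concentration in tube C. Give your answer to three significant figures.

Step 1: 75-fold → factor 75
Step 2: 85 μL + 2150 μL = 2235 μL total → factor 2235/85 = 26.294
Step 3: 6-fold → factor 6
Dilution factor through tube C = 75 × 26.294 × 6 = 11832
[tube C] = 6.00 × 10^7 cells/mL / 11832 = 5.07 × 10^3 cells/mL

5.07 × 10^3 cells/mL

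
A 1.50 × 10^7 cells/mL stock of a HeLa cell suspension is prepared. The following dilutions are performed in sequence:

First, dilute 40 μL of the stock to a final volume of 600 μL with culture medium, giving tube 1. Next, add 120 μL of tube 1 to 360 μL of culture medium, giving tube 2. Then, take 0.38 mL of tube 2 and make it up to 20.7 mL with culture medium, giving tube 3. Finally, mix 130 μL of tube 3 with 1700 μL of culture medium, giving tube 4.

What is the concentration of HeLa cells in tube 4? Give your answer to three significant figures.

Step 1: 40 μL brought to 600 μL → factor 600/40 = 15
Step 2: 120 μL + 360 μL = 480 μL total → factor 480/120 = 4
Step 3: 0.38 mL brought to 20.7 mL → factor 20.7/0.38 = 54.474
Step 4: 130 μL + 1700 μL = 1830 μL total → factor 1830/130 = 14.077
Overall dilution factor = 15 × 4 × 54.474 × 14.077 = 46009
Final = 1.50 × 10^7 cells/mL / 46009 = 326 cells/mL

326 cells/mL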